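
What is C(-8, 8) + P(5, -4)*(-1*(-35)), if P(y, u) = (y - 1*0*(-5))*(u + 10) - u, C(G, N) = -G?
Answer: 1198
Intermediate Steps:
P(y, u) = -u + y*(10 + u) (P(y, u) = (y + 0*(-5))*(10 + u) - u = (y + 0)*(10 + u) - u = y*(10 + u) - u = -u + y*(10 + u))
C(-8, 8) + P(5, -4)*(-1*(-35)) = -1*(-8) + (-1*(-4) + 10*5 - 4*5)*(-1*(-35)) = 8 + (4 + 50 - 20)*35 = 8 + 34*35 = 8 + 1190 = 1198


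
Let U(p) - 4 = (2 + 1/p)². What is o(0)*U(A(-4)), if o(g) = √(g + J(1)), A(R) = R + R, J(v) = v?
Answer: 481/64 ≈ 7.5156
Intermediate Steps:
A(R) = 2*R
U(p) = 4 + (2 + 1/p)²
o(g) = √(1 + g) (o(g) = √(g + 1) = √(1 + g))
o(0)*U(A(-4)) = √(1 + 0)*(8 + (2*(-4))⁻² + 4/((2*(-4)))) = √1*(8 + (-8)⁻² + 4/(-8)) = 1*(8 + 1/64 + 4*(-⅛)) = 1*(8 + 1/64 - ½) = 1*(481/64) = 481/64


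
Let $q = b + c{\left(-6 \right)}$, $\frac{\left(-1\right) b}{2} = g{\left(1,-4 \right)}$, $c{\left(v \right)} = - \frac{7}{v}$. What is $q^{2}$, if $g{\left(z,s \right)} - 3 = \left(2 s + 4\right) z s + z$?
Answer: $\frac{54289}{36} \approx 1508.0$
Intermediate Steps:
$g{\left(z,s \right)} = 3 + z + s z \left(4 + 2 s\right)$ ($g{\left(z,s \right)} = 3 + \left(\left(2 s + 4\right) z s + z\right) = 3 + \left(\left(4 + 2 s\right) z s + z\right) = 3 + \left(z \left(4 + 2 s\right) s + z\right) = 3 + \left(s z \left(4 + 2 s\right) + z\right) = 3 + \left(z + s z \left(4 + 2 s\right)\right) = 3 + z + s z \left(4 + 2 s\right)$)
$b = -40$ ($b = - 2 \left(3 + 1 + 2 \cdot 1 \left(-4\right)^{2} + 4 \left(-4\right) 1\right) = - 2 \left(3 + 1 + 2 \cdot 1 \cdot 16 - 16\right) = - 2 \left(3 + 1 + 32 - 16\right) = \left(-2\right) 20 = -40$)
$q = - \frac{233}{6}$ ($q = -40 - \frac{7}{-6} = -40 - - \frac{7}{6} = -40 + \frac{7}{6} = - \frac{233}{6} \approx -38.833$)
$q^{2} = \left(- \frac{233}{6}\right)^{2} = \frac{54289}{36}$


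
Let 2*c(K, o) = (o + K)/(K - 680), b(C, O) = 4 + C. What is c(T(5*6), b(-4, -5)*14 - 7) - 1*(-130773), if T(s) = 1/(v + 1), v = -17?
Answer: 2845882139/21762 ≈ 1.3077e+5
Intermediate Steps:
T(s) = -1/16 (T(s) = 1/(-17 + 1) = 1/(-16) = -1/16)
c(K, o) = (K + o)/(2*(-680 + K)) (c(K, o) = ((o + K)/(K - 680))/2 = ((K + o)/(-680 + K))/2 = (K + o)/(2*(-680 + K)))
c(T(5*6), b(-4, -5)*14 - 7) - 1*(-130773) = (-1/16 + ((4 - 4)*14 - 7))/(2*(-680 - 1/16)) - 1*(-130773) = (-1/16 + (0*14 - 7))/(2*(-10881/16)) + 130773 = (1/2)*(-16/10881)*(-1/16 + (0 - 7)) + 130773 = (1/2)*(-16/10881)*(-1/16 - 7) + 130773 = (1/2)*(-16/10881)*(-113/16) + 130773 = 113/21762 + 130773 = 2845882139/21762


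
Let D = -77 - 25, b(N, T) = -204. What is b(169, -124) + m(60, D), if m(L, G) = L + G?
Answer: -246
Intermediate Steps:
D = -102
m(L, G) = G + L
b(169, -124) + m(60, D) = -204 + (-102 + 60) = -204 - 42 = -246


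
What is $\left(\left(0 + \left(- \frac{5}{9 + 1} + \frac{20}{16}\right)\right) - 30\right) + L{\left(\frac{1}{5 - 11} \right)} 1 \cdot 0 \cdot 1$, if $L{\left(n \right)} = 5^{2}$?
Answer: $- \frac{117}{4} \approx -29.25$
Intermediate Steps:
$L{\left(n \right)} = 25$
$\left(\left(0 + \left(- \frac{5}{9 + 1} + \frac{20}{16}\right)\right) - 30\right) + L{\left(\frac{1}{5 - 11} \right)} 1 \cdot 0 \cdot 1 = \left(\left(0 + \left(- \frac{5}{9 + 1} + \frac{20}{16}\right)\right) - 30\right) + 25 \cdot 1 \cdot 0 \cdot 1 = \left(\left(0 + \left(- \frac{5}{10} + 20 \cdot \frac{1}{16}\right)\right) - 30\right) + 25 \cdot 0 \cdot 1 = \left(\left(0 + \left(\left(-5\right) \frac{1}{10} + \frac{5}{4}\right)\right) - 30\right) + 25 \cdot 0 = \left(\left(0 + \left(- \frac{1}{2} + \frac{5}{4}\right)\right) - 30\right) + 0 = \left(\left(0 + \frac{3}{4}\right) - 30\right) + 0 = \left(\frac{3}{4} - 30\right) + 0 = - \frac{117}{4} + 0 = - \frac{117}{4}$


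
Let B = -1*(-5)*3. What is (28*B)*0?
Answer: 0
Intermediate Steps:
B = 15 (B = 5*3 = 15)
(28*B)*0 = (28*15)*0 = 420*0 = 0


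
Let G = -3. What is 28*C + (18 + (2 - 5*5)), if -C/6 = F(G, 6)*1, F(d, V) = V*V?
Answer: -6053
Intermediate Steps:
F(d, V) = V**2
C = -216 (C = -6*6**2 = -216 ≈ -216.00)
28*C + (18 + (2 - 5*5)) = 28*(-216) + (18 + (2 - 5*5)) = -6048 + (18 + (2 - 25)) = -6048 + (18 - 23) = -6048 - 5 = -6053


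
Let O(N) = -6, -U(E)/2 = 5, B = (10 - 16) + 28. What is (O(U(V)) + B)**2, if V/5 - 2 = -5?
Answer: 256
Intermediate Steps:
V = -15 (V = 10 + 5*(-5) = 10 - 25 = -15)
B = 22 (B = -6 + 28 = 22)
U(E) = -10 (U(E) = -2*5 = -10)
(O(U(V)) + B)**2 = (-6 + 22)**2 = 16**2 = 256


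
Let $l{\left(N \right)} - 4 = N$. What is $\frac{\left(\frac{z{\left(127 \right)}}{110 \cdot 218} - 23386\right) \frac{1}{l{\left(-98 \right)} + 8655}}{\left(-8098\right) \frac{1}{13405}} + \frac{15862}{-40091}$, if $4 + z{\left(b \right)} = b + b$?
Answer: $\frac{3928756654525891}{952138874892172} \approx 4.1262$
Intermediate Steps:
$z{\left(b \right)} = -4 + 2 b$ ($z{\left(b \right)} = -4 + \left(b + b\right) = -4 + 2 b$)
$l{\left(N \right)} = 4 + N$
$\frac{\left(\frac{z{\left(127 \right)}}{110 \cdot 218} - 23386\right) \frac{1}{l{\left(-98 \right)} + 8655}}{\left(-8098\right) \frac{1}{13405}} + \frac{15862}{-40091} = \frac{\left(\frac{-4 + 2 \cdot 127}{110 \cdot 218} - 23386\right) \frac{1}{\left(4 - 98\right) + 8655}}{\left(-8098\right) \frac{1}{13405}} + \frac{15862}{-40091} = \frac{\left(\frac{-4 + 254}{23980} - 23386\right) \frac{1}{-94 + 8655}}{\left(-8098\right) \frac{1}{13405}} + 15862 \left(- \frac{1}{40091}\right) = \frac{\left(250 \cdot \frac{1}{23980} - 23386\right) \frac{1}{8561}}{- \frac{8098}{13405}} - \frac{15862}{40091} = \left(\frac{25}{2398} - 23386\right) \frac{1}{8561} \left(- \frac{13405}{8098}\right) - \frac{15862}{40091} = \left(- \frac{56079603}{2398}\right) \frac{1}{8561} \left(- \frac{13405}{8098}\right) - \frac{15862}{40091} = \left(- \frac{56079603}{20529278}\right) \left(- \frac{13405}{8098}\right) - \frac{15862}{40091} = \frac{107392439745}{23749441892} - \frac{15862}{40091} = \frac{3928756654525891}{952138874892172}$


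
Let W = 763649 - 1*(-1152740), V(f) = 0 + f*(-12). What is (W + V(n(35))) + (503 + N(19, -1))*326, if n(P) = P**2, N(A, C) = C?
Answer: 2065341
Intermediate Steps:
V(f) = -12*f (V(f) = 0 - 12*f = -12*f)
W = 1916389 (W = 763649 + 1152740 = 1916389)
(W + V(n(35))) + (503 + N(19, -1))*326 = (1916389 - 12*35**2) + (503 - 1)*326 = (1916389 - 12*1225) + 502*326 = (1916389 - 14700) + 163652 = 1901689 + 163652 = 2065341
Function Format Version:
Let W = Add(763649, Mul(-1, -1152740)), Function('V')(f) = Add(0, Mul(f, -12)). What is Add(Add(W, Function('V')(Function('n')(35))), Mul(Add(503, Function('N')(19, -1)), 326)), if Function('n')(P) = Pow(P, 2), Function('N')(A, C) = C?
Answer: 2065341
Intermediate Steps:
Function('V')(f) = Mul(-12, f) (Function('V')(f) = Add(0, Mul(-12, f)) = Mul(-12, f))
W = 1916389 (W = Add(763649, 1152740) = 1916389)
Add(Add(W, Function('V')(Function('n')(35))), Mul(Add(503, Function('N')(19, -1)), 326)) = Add(Add(1916389, Mul(-12, Pow(35, 2))), Mul(Add(503, -1), 326)) = Add(Add(1916389, Mul(-12, 1225)), Mul(502, 326)) = Add(Add(1916389, -14700), 163652) = Add(1901689, 163652) = 2065341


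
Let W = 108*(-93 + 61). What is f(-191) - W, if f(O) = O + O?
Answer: 3074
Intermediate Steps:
W = -3456 (W = 108*(-32) = -3456)
f(O) = 2*O
f(-191) - W = 2*(-191) - 1*(-3456) = -382 + 3456 = 3074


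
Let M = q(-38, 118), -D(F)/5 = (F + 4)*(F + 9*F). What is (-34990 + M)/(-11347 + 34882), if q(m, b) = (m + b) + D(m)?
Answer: -6634/1569 ≈ -4.2282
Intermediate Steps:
D(F) = -50*F*(4 + F) (D(F) = -5*(F + 4)*(F + 9*F) = -5*(4 + F)*10*F = -50*F*(4 + F))
q(m, b) = b + m - 50*m*(4 + m) (q(m, b) = (m + b) - 50*m*(4 + m) = (b + m) - 50*m*(4 + m) = b + m - 50*m*(4 + m))
M = -64520 (M = 118 - 38 - 50*(-38)*(4 - 38) = 118 - 38 - 50*(-38)*(-34) = 118 - 38 - 64600 = -64520)
(-34990 + M)/(-11347 + 34882) = (-34990 - 64520)/(-11347 + 34882) = -99510/23535 = -99510*1/23535 = -6634/1569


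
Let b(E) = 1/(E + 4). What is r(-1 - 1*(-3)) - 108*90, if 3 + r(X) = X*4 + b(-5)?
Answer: -9716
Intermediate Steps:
b(E) = 1/(4 + E)
r(X) = -4 + 4*X (r(X) = -3 + (X*4 + 1/(4 - 5)) = -3 + (4*X + 1/(-1)) = -3 + (4*X - 1) = -3 + (-1 + 4*X) = -4 + 4*X)
r(-1 - 1*(-3)) - 108*90 = (-4 + 4*(-1 - 1*(-3))) - 108*90 = (-4 + 4*(-1 + 3)) - 9720 = (-4 + 4*2) - 9720 = (-4 + 8) - 9720 = 4 - 9720 = -9716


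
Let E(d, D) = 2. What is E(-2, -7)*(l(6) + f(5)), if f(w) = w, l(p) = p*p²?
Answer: 442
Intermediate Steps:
l(p) = p³
E(-2, -7)*(l(6) + f(5)) = 2*(6³ + 5) = 2*(216 + 5) = 2*221 = 442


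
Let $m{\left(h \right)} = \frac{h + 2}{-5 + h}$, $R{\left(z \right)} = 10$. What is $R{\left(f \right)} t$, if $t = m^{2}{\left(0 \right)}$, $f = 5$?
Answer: $\frac{8}{5} \approx 1.6$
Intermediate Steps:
$m{\left(h \right)} = \frac{2 + h}{-5 + h}$
$t = \frac{4}{25}$ ($t = \left(\frac{2 + 0}{-5 + 0}\right)^{2} = \left(\frac{1}{-5} \cdot 2\right)^{2} = \left(\left(- \frac{1}{5}\right) 2\right)^{2} = \left(- \frac{2}{5}\right)^{2} = \frac{4}{25} \approx 0.16$)
$R{\left(f \right)} t = 10 \cdot \frac{4}{25} = \frac{8}{5}$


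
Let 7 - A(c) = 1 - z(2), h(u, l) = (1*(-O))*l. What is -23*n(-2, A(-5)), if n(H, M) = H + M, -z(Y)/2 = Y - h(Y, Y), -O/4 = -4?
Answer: 1472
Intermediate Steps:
O = 16 (O = -4*(-4) = 16)
h(u, l) = -16*l (h(u, l) = (1*(-1*16))*l = (1*(-16))*l = -16*l)
z(Y) = -34*Y (z(Y) = -2*(Y - (-16)*Y) = -2*(Y + 16*Y) = -34*Y)
A(c) = -62 (A(c) = 7 - (1 - (-34)*2) = 7 - (1 - 1*(-68)) = 7 - (1 + 68) = 7 - 1*69 = 7 - 69 = -62)
-23*n(-2, A(-5)) = -23*(-2 - 62) = -23*(-64) = 1472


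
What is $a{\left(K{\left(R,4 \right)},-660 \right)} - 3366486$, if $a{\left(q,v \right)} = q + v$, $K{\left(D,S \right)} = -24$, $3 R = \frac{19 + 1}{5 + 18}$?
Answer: $-3367170$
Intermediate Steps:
$R = \frac{20}{69}$ ($R = \frac{\left(19 + 1\right) \frac{1}{5 + 18}}{3} = \frac{20 \cdot \frac{1}{23}}{3} = \frac{1}{3} \cdot \frac{20}{23} = \frac{20}{69} \approx 0.28986$)
$a{\left(K{\left(R,4 \right)},-660 \right)} - 3366486 = \left(-24 - 660\right) - 3366486 = -684 - 3366486 = -3367170$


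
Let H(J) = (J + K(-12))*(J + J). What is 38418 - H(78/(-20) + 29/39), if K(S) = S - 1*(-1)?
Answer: 2914892549/76050 ≈ 38329.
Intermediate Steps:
K(S) = 1 + S (K(S) = S + 1 = 1 + S)
H(J) = 2*J*(-11 + J) (H(J) = (J + (1 - 12))*(J + J) = (J - 11)*(2*J) = (-11 + J)*(2*J) = 2*J*(-11 + J))
38418 - H(78/(-20) + 29/39) = 38418 - 2*(78/(-20) + 29/39)*(-11 + (78/(-20) + 29/39)) = 38418 - 2*(78*(-1/20) + 29*(1/39))*(-11 + (78*(-1/20) + 29*(1/39))) = 38418 - 2*(-39/10 + 29/39)*(-11 + (-39/10 + 29/39)) = 38418 - 2*(-1231)*(-11 - 1231/390)/390 = 38418 - 2*(-1231)*(-5521)/(390*390) = 38418 - 1*6796351/76050 = 38418 - 6796351/76050 = 2914892549/76050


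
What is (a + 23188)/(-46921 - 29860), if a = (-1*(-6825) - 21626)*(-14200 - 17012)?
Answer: -461992000/76781 ≈ -6017.0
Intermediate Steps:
a = 461968812 (a = (6825 - 21626)*(-31212) = -14801*(-31212) = 461968812)
(a + 23188)/(-46921 - 29860) = (461968812 + 23188)/(-46921 - 29860) = 461992000/(-76781) = 461992000*(-1/76781) = -461992000/76781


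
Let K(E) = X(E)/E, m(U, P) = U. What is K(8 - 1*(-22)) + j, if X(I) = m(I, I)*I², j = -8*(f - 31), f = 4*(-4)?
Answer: 1276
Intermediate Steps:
f = -16
j = 376 (j = -8*(-16 - 31) = -8*(-47) = 376)
X(I) = I³ (X(I) = I*I² = I³)
K(E) = E² (K(E) = E³/E = E²)
K(8 - 1*(-22)) + j = (8 - 1*(-22))² + 376 = (8 + 22)² + 376 = 30² + 376 = 900 + 376 = 1276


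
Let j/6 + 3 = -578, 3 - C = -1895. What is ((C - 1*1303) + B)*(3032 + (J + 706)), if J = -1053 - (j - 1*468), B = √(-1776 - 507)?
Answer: 3950205 + 6639*I*√2283 ≈ 3.9502e+6 + 3.1722e+5*I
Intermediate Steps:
C = 1898 (C = 3 - 1*(-1895) = 3 + 1895 = 1898)
j = -3486 (j = -18 + 6*(-578) = -18 - 3468 = -3486)
B = I*√2283 (B = √(-2283) = I*√2283 ≈ 47.781*I)
J = 2901 (J = -1053 - (-3486 - 1*468) = -1053 - (-3486 - 468) = -1053 - 1*(-3954) = -1053 + 3954 = 2901)
((C - 1*1303) + B)*(3032 + (J + 706)) = ((1898 - 1*1303) + I*√2283)*(3032 + (2901 + 706)) = ((1898 - 1303) + I*√2283)*(3032 + 3607) = (595 + I*√2283)*6639 = 3950205 + 6639*I*√2283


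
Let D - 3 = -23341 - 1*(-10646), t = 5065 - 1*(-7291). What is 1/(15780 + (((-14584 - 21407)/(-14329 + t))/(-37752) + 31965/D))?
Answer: 78779980136/1242949639870629 ≈ 6.3382e-5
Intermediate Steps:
t = 12356 (t = 5065 + 7291 = 12356)
D = -12692 (D = 3 + (-23341 - 1*(-10646)) = 3 + (-23341 + 10646) = 3 - 12695 = -12692)
1/(15780 + (((-14584 - 21407)/(-14329 + t))/(-37752) + 31965/D)) = 1/(15780 + (((-14584 - 21407)/(-14329 + 12356))/(-37752) + 31965/(-12692))) = 1/(15780 + (-35991/(-1973)*(-1/37752) + 31965*(-1/12692))) = 1/(15780 + (-35991*(-1/1973)*(-1/37752) - 31965/12692)) = 1/(15780 + ((35991/1973)*(-1/37752) - 31965/12692)) = 1/(15780 + (-11997/24828232 - 31965/12692)) = 1/(15780 - 198446675451/78779980136) = 1/(1242949639870629/78779980136) = 78779980136/1242949639870629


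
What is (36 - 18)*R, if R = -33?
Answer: -594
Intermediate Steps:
(36 - 18)*R = (36 - 18)*(-33) = 18*(-33) = -594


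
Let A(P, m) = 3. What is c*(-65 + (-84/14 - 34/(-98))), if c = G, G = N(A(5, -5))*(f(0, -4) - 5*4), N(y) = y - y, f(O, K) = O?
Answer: 0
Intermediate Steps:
N(y) = 0
G = 0 (G = 0*(0 - 5*4) = 0*(0 - 20) = 0*(-20) = 0)
c = 0
c*(-65 + (-84/14 - 34/(-98))) = 0*(-65 + (-84/14 - 34/(-98))) = 0*(-65 + (-84*1/14 - 34*(-1/98))) = 0*(-65 + (-6 + 17/49)) = 0*(-65 - 277/49) = 0*(-3462/49) = 0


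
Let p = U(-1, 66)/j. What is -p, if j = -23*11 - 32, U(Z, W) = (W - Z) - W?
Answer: 1/285 ≈ 0.0035088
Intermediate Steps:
U(Z, W) = -Z
j = -285 (j = -253 - 32 = -285)
p = -1/285 (p = -1*(-1)/(-285) = 1*(-1/285) = -1/285 ≈ -0.0035088)
-p = -1*(-1/285) = 1/285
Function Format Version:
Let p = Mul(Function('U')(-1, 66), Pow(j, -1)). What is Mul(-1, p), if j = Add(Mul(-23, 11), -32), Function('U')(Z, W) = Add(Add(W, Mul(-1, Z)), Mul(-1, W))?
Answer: Rational(1, 285) ≈ 0.0035088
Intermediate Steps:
Function('U')(Z, W) = Mul(-1, Z)
j = -285 (j = Add(-253, -32) = -285)
p = Rational(-1, 285) (p = Mul(Mul(-1, -1), Pow(-285, -1)) = Mul(1, Rational(-1, 285)) = Rational(-1, 285) ≈ -0.0035088)
Mul(-1, p) = Mul(-1, Rational(-1, 285)) = Rational(1, 285)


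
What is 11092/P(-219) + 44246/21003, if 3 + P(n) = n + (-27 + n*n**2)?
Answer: 38709508241/18384114927 ≈ 2.1056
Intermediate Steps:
P(n) = -30 + n + n**3 (P(n) = -3 + (n + (-27 + n*n**2)) = -3 + (n + (-27 + n**3)) = -3 + (-27 + n + n**3) = -30 + n + n**3)
11092/P(-219) + 44246/21003 = 11092/(-30 - 219 + (-219)**3) + 44246/21003 = 11092/(-30 - 219 - 10503459) + 44246*(1/21003) = 11092/(-10503708) + 44246/21003 = 11092*(-1/10503708) + 44246/21003 = -2773/2625927 + 44246/21003 = 38709508241/18384114927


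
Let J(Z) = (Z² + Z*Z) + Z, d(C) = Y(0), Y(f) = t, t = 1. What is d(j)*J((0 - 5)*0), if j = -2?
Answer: 0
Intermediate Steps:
Y(f) = 1
d(C) = 1
J(Z) = Z + 2*Z² (J(Z) = (Z² + Z²) + Z = 2*Z² + Z = Z + 2*Z²)
d(j)*J((0 - 5)*0) = 1*(((0 - 5)*0)*(1 + 2*((0 - 5)*0))) = 1*((-5*0)*(1 + 2*(-5*0))) = 1*(0*(1 + 2*0)) = 1*(0*(1 + 0)) = 1*(0*1) = 1*0 = 0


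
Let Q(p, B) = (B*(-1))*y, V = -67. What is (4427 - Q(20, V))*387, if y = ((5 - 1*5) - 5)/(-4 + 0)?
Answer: 6723351/4 ≈ 1.6808e+6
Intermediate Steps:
y = 5/4 (y = ((5 - 5) - 5)/(-4) = (0 - 5)*(-¼) = -5*(-¼) = 5/4 ≈ 1.2500)
Q(p, B) = -5*B/4 (Q(p, B) = (B*(-1))*(5/4) = -B*(5/4) = -5*B/4)
(4427 - Q(20, V))*387 = (4427 - (-5)*(-67)/4)*387 = (4427 - 1*335/4)*387 = (4427 - 335/4)*387 = (17373/4)*387 = 6723351/4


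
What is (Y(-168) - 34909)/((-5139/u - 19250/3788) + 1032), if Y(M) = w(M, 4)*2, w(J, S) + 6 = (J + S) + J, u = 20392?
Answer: -137437981208/3965236007 ≈ -34.661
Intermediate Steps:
w(J, S) = -6 + S + 2*J (w(J, S) = -6 + ((J + S) + J) = -6 + (S + 2*J) = -6 + S + 2*J)
Y(M) = -4 + 4*M (Y(M) = (-6 + 4 + 2*M)*2 = (-2 + 2*M)*2 = -4 + 4*M)
(Y(-168) - 34909)/((-5139/u - 19250/3788) + 1032) = ((-4 + 4*(-168)) - 34909)/((-5139/20392 - 19250/3788) + 1032) = ((-4 - 672) - 34909)/((-5139*1/20392 - 19250*1/3788) + 1032) = (-676 - 34909)/((-5139/20392 - 9625/1894) + 1032) = -35585/(-103003133/19311224 + 1032) = -35585/19826180035/19311224 = -35585*19311224/19826180035 = -137437981208/3965236007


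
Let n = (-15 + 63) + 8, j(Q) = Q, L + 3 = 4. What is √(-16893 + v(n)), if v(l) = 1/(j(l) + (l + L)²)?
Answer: 2*I*√46130664505/3305 ≈ 129.97*I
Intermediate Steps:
L = 1 (L = -3 + 4 = 1)
n = 56 (n = 48 + 8 = 56)
v(l) = 1/(l + (1 + l)²) (v(l) = 1/(l + (l + 1)²) = 1/(l + (1 + l)²))
√(-16893 + v(n)) = √(-16893 + 1/(56 + (1 + 56)²)) = √(-16893 + 1/(56 + 57²)) = √(-16893 + 1/(56 + 3249)) = √(-16893 + 1/3305) = √(-55831364/3305) = 2*I*√46130664505/3305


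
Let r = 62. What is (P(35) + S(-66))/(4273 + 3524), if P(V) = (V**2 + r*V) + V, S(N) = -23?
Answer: 3407/7797 ≈ 0.43696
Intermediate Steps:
P(V) = V**2 + 63*V (P(V) = (V**2 + 62*V) + V = V**2 + 63*V)
(P(35) + S(-66))/(4273 + 3524) = (35*(63 + 35) - 23)/(4273 + 3524) = (35*98 - 23)/7797 = (3430 - 23)*(1/7797) = 3407*(1/7797) = 3407/7797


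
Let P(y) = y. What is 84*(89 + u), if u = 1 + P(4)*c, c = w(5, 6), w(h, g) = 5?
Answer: 9240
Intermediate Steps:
c = 5
u = 21 (u = 1 + 4*5 = 1 + 20 = 21)
84*(89 + u) = 84*(89 + 21) = 84*110 = 9240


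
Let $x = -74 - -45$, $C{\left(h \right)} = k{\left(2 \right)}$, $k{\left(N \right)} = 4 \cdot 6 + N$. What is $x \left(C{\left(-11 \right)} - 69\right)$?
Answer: $1247$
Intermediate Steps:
$k{\left(N \right)} = 24 + N$
$C{\left(h \right)} = 26$ ($C{\left(h \right)} = 24 + 2 = 26$)
$x = -29$ ($x = -74 + 45 = -29$)
$x \left(C{\left(-11 \right)} - 69\right) = - 29 \left(26 - 69\right) = \left(-29\right) \left(-43\right) = 1247$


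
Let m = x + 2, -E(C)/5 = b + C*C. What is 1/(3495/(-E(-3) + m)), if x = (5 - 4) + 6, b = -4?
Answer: 34/3495 ≈ 0.0097282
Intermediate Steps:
x = 7 (x = 1 + 6 = 7)
E(C) = 20 - 5*C² (E(C) = -5*(-4 + C*C) = -5*(-4 + C²) = 20 - 5*C²)
m = 9 (m = 7 + 2 = 9)
1/(3495/(-E(-3) + m)) = 1/(3495/(-(20 - 5*(-3)²) + 9)) = 1/(3495/(-(20 - 5*9) + 9)) = 1/(3495/(-(20 - 45) + 9)) = 1/(3495/(-1*(-25) + 9)) = 1/(3495/(25 + 9)) = 1/(3495/34) = 34/3495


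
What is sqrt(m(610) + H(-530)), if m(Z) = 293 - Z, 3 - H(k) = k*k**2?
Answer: 3*sqrt(16541854) ≈ 12202.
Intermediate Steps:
H(k) = 3 - k**3 (H(k) = 3 - k*k**2 = 3 - k**3)
sqrt(m(610) + H(-530)) = sqrt((293 - 1*610) + (3 - 1*(-530)**3)) = sqrt((293 - 610) + (3 - 1*(-148877000))) = sqrt(-317 + (3 + 148877000)) = sqrt(-317 + 148877003) = sqrt(148876686) = 3*sqrt(16541854)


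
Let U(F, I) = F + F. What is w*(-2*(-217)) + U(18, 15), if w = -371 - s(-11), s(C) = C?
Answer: -156204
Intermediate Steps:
U(F, I) = 2*F
w = -360 (w = -371 - 1*(-11) = -371 + 11 = -360)
w*(-2*(-217)) + U(18, 15) = -(-720)*(-217) + 2*18 = -360*434 + 36 = -156240 + 36 = -156204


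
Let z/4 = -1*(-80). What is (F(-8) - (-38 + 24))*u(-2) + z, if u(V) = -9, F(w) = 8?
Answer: 122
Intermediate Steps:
z = 320 (z = 4*(-1*(-80)) = 4*80 = 320)
(F(-8) - (-38 + 24))*u(-2) + z = (8 - (-38 + 24))*(-9) + 320 = (8 - 1*(-14))*(-9) + 320 = (8 + 14)*(-9) + 320 = 22*(-9) + 320 = -198 + 320 = 122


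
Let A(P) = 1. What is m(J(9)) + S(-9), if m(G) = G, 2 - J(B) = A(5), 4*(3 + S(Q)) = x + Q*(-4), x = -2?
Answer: 13/2 ≈ 6.5000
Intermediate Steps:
S(Q) = -7/2 - Q (S(Q) = -3 + (-2 + Q*(-4))/4 = -3 + (-2 - 4*Q)/4 = -3 + (-1/2 - Q) = -7/2 - Q)
J(B) = 1 (J(B) = 2 - 1*1 = 2 - 1 = 1)
m(J(9)) + S(-9) = 1 + (-7/2 - 1*(-9)) = 1 + (-7/2 + 9) = 1 + 11/2 = 13/2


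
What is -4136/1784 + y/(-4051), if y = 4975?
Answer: -3203792/903373 ≈ -3.5465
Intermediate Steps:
-4136/1784 + y/(-4051) = -4136/1784 + 4975/(-4051) = -4136*1/1784 + 4975*(-1/4051) = -517/223 - 4975/4051 = -3203792/903373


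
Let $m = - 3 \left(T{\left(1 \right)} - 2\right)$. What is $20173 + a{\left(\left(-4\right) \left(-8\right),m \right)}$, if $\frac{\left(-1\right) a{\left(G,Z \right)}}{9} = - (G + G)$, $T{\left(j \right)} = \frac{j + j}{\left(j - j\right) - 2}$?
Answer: $20749$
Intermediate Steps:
$T{\left(j \right)} = - j$ ($T{\left(j \right)} = \frac{2 j}{0 - 2} = \frac{2 j}{-2} = 2 j \left(- \frac{1}{2}\right) = - j$)
$m = 9$ ($m = - 3 \left(\left(-1\right) 1 - 2\right) = - 3 \left(-1 - 2\right) = \left(-3\right) \left(-3\right) = 9$)
$a{\left(G,Z \right)} = 18 G$ ($a{\left(G,Z \right)} = - 9 \left(- (G + G)\right) = - 9 \left(- 2 G\right) = 18 G$)
$20173 + a{\left(\left(-4\right) \left(-8\right),m \right)} = 20173 + 18 \left(\left(-4\right) \left(-8\right)\right) = 20173 + 18 \cdot 32 = 20173 + 576 = 20749$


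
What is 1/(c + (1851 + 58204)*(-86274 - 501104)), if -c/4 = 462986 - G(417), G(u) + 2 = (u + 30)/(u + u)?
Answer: -139/4903480445840 ≈ -2.8347e-11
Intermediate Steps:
G(u) = -2 + (30 + u)/(2*u) (G(u) = -2 + (u + 30)/(u + u) = -2 + (30 + u)/((2*u)) = -2 + (30 + u)*(1/(2*u)) = -2 + (30 + u)/(2*u))
c = -257421030/139 (c = -4*(462986 - (-3/2 + 15/417)) = -4*(462986 - (-3/2 + 15*(1/417))) = -4*(462986 - (-3/2 + 5/139)) = -4*(462986 - 1*(-407/278)) = -4*(462986 + 407/278) = -4*128710515/278 = -257421030/139 ≈ -1.8520e+6)
1/(c + (1851 + 58204)*(-86274 - 501104)) = 1/(-257421030/139 + (1851 + 58204)*(-86274 - 501104)) = 1/(-257421030/139 + 60055*(-587378)) = 1/(-257421030/139 - 35274985790) = 1/(-4903480445840/139) = -139/4903480445840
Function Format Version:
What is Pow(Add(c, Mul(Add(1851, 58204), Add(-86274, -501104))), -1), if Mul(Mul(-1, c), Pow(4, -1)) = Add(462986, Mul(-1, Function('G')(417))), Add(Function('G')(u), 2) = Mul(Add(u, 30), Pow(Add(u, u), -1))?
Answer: Rational(-139, 4903480445840) ≈ -2.8347e-11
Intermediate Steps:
Function('G')(u) = Add(-2, Mul(Rational(1, 2), Pow(u, -1), Add(30, u))) (Function('G')(u) = Add(-2, Mul(Add(u, 30), Pow(Add(u, u), -1))) = Add(-2, Mul(Add(30, u), Pow(Mul(2, u), -1))) = Add(-2, Mul(Add(30, u), Mul(Rational(1, 2), Pow(u, -1)))) = Add(-2, Mul(Rational(1, 2), Pow(u, -1), Add(30, u))))
c = Rational(-257421030, 139) (c = Mul(-4, Add(462986, Mul(-1, Add(Rational(-3, 2), Mul(15, Pow(417, -1)))))) = Mul(-4, Add(462986, Mul(-1, Add(Rational(-3, 2), Mul(15, Rational(1, 417)))))) = Mul(-4, Add(462986, Mul(-1, Add(Rational(-3, 2), Rational(5, 139))))) = Mul(-4, Add(462986, Mul(-1, Rational(-407, 278)))) = Mul(-4, Add(462986, Rational(407, 278))) = Mul(-4, Rational(128710515, 278)) = Rational(-257421030, 139) ≈ -1.8520e+6)
Pow(Add(c, Mul(Add(1851, 58204), Add(-86274, -501104))), -1) = Pow(Add(Rational(-257421030, 139), Mul(Add(1851, 58204), Add(-86274, -501104))), -1) = Pow(Add(Rational(-257421030, 139), Mul(60055, -587378)), -1) = Pow(Add(Rational(-257421030, 139), -35274985790), -1) = Pow(Rational(-4903480445840, 139), -1) = Rational(-139, 4903480445840)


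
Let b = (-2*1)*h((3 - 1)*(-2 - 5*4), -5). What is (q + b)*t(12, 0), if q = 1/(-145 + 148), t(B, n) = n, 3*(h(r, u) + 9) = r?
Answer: 0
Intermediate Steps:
h(r, u) = -9 + r/3
b = 142/3 (b = (-2*1)*(-9 + ((3 - 1)*(-2 - 5*4))/3) = -2*(-9 + (2*(-2 - 20))/3) = -2*(-9 + (2*(-22))/3) = -2*(-9 + (⅓)*(-44)) = -2*(-9 - 44/3) = -2*(-71/3) = 142/3 ≈ 47.333)
q = ⅓ (q = 1/3 = ⅓ ≈ 0.33333)
(q + b)*t(12, 0) = (⅓ + 142/3)*0 = (143/3)*0 = 0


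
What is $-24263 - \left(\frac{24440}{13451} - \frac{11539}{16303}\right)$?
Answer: $- \frac{5320916610970}{219291653} \approx -24264.0$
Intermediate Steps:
$-24263 - \left(\frac{24440}{13451} - \frac{11539}{16303}\right) = -24263 - \frac{243234231}{219291653} = - \frac{5320916610970}{219291653}$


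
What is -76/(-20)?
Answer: 19/5 ≈ 3.8000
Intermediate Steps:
-76/(-20) = -76*(-1/20) = 19/5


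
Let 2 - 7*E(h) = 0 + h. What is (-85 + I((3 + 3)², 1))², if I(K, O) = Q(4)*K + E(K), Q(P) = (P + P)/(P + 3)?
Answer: 116281/49 ≈ 2373.1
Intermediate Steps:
E(h) = 2/7 - h/7 (E(h) = 2/7 - (0 + h)/7 = 2/7 - h/7)
Q(P) = 2*P/(3 + P) (Q(P) = (2*P)/(3 + P) = 2*P/(3 + P))
I(K, O) = 2/7 + K (I(K, O) = (2*4/(3 + 4))*K + (2/7 - K/7) = (2*4/7)*K + (2/7 - K/7) = (2*4*(⅐))*K + (2/7 - K/7) = 8*K/7 + (2/7 - K/7) = 2/7 + K)
(-85 + I((3 + 3)², 1))² = (-85 + (2/7 + (3 + 3)²))² = (-85 + (2/7 + 6²))² = (-85 + (2/7 + 36))² = (-85 + 254/7)² = (-341/7)² = 116281/49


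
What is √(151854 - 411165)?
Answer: I*√259311 ≈ 509.23*I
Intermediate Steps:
√(151854 - 411165) = √(-259311) = I*√259311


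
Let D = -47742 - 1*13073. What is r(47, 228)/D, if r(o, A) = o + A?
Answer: -55/12163 ≈ -0.0045219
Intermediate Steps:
D = -60815 (D = -47742 - 13073 = -60815)
r(o, A) = A + o
r(47, 228)/D = (228 + 47)/(-60815) = 275*(-1/60815) = -55/12163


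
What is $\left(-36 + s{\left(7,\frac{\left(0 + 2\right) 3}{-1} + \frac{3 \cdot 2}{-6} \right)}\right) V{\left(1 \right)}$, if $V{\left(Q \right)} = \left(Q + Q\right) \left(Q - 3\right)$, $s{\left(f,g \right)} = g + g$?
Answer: $200$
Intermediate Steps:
$s{\left(f,g \right)} = 2 g$
$V{\left(Q \right)} = 2 Q \left(-3 + Q\right)$
$\left(-36 + s{\left(7,\frac{\left(0 + 2\right) 3}{-1} + \frac{3 \cdot 2}{-6} \right)}\right) V{\left(1 \right)} = \left(-36 + 2 \left(\frac{\left(0 + 2\right) 3}{-1} + \frac{3 \cdot 2}{-6}\right)\right) 2 \cdot 1 \left(-3 + 1\right) = \left(-36 + 2 \left(2 \cdot 3 \left(-1\right) + 6 \left(- \frac{1}{6}\right)\right)\right) 2 \cdot 1 \left(-2\right) = \left(-36 + 2 \left(6 \left(-1\right) - 1\right)\right) \left(-4\right) = \left(-36 + 2 \left(-6 - 1\right)\right) \left(-4\right) = \left(-36 + 2 \left(-7\right)\right) \left(-4\right) = \left(-36 - 14\right) \left(-4\right) = \left(-50\right) \left(-4\right) = 200$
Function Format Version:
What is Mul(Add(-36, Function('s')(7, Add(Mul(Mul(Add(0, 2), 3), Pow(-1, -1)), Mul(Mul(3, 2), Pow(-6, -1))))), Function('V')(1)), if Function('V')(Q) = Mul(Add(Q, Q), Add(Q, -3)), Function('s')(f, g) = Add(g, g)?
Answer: 200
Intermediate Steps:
Function('s')(f, g) = Mul(2, g)
Function('V')(Q) = Mul(2, Q, Add(-3, Q)) (Function('V')(Q) = Mul(Mul(2, Q), Add(-3, Q)) = Mul(2, Q, Add(-3, Q)))
Mul(Add(-36, Function('s')(7, Add(Mul(Mul(Add(0, 2), 3), Pow(-1, -1)), Mul(Mul(3, 2), Pow(-6, -1))))), Function('V')(1)) = Mul(Add(-36, Mul(2, Add(Mul(Mul(Add(0, 2), 3), Pow(-1, -1)), Mul(Mul(3, 2), Pow(-6, -1))))), Mul(2, 1, Add(-3, 1))) = Mul(Add(-36, Mul(2, Add(Mul(Mul(2, 3), -1), Mul(6, Rational(-1, 6))))), Mul(2, 1, -2)) = Mul(Add(-36, Mul(2, Add(Mul(6, -1), -1))), -4) = Mul(Add(-36, Mul(2, Add(-6, -1))), -4) = Mul(Add(-36, Mul(2, -7)), -4) = Mul(Add(-36, -14), -4) = Mul(-50, -4) = 200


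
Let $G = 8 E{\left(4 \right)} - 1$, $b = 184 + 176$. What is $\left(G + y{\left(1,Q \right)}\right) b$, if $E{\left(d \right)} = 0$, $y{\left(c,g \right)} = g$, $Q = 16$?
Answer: $5400$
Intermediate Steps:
$b = 360$
$G = -1$ ($G = 8 \cdot 0 - 1 = 0 - 1 = -1$)
$\left(G + y{\left(1,Q \right)}\right) b = \left(-1 + 16\right) 360 = 15 \cdot 360 = 5400$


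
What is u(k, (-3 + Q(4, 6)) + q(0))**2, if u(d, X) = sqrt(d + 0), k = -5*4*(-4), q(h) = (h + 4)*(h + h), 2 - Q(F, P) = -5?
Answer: 80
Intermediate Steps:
Q(F, P) = 7 (Q(F, P) = 2 - 1*(-5) = 2 + 5 = 7)
q(h) = 2*h*(4 + h) (q(h) = (4 + h)*(2*h) = 2*h*(4 + h))
k = 80 (k = -20*(-4) = 80)
u(d, X) = sqrt(d)
u(k, (-3 + Q(4, 6)) + q(0))**2 = (sqrt(80))**2 = (4*sqrt(5))**2 = 80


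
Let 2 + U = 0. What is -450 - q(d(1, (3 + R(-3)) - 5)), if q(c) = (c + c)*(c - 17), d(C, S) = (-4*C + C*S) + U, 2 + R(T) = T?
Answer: -1230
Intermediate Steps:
U = -2 (U = -2 + 0 = -2)
R(T) = -2 + T
d(C, S) = -2 - 4*C + C*S (d(C, S) = (-4*C + C*S) - 2 = -2 - 4*C + C*S)
q(c) = 2*c*(-17 + c) (q(c) = (2*c)*(-17 + c) = 2*c*(-17 + c))
-450 - q(d(1, (3 + R(-3)) - 5)) = -450 - 2*(-2 - 4*1 + 1*((3 + (-2 - 3)) - 5))*(-17 + (-2 - 4*1 + 1*((3 + (-2 - 3)) - 5))) = -450 - 2*(-2 - 4 + 1*((3 - 5) - 5))*(-17 + (-2 - 4 + 1*((3 - 5) - 5))) = -450 - 2*(-2 - 4 + 1*(-2 - 5))*(-17 + (-2 - 4 + 1*(-2 - 5))) = -450 - 2*(-2 - 4 + 1*(-7))*(-17 + (-2 - 4 + 1*(-7))) = -450 - 2*(-2 - 4 - 7)*(-17 + (-2 - 4 - 7)) = -450 - 2*(-13)*(-17 - 13) = -450 - 2*(-13)*(-30) = -450 - 1*780 = -450 - 780 = -1230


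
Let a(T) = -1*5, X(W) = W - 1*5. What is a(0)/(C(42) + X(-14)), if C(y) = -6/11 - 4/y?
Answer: 1155/4537 ≈ 0.25457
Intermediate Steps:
X(W) = -5 + W (X(W) = W - 5 = -5 + W)
C(y) = -6/11 - 4/y (C(y) = -6*1/11 - 4/y = -6/11 - 4/y)
a(T) = -5
a(0)/(C(42) + X(-14)) = -5/((-6/11 - 4/42) + (-5 - 14)) = -5/((-6/11 - 4*1/42) - 19) = -5/((-6/11 - 2/21) - 19) = -5/(-148/231 - 19) = -5/(-4537/231) = -231/4537*(-5) = 1155/4537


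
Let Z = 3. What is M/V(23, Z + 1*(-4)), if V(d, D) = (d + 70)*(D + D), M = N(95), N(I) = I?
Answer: -95/186 ≈ -0.51075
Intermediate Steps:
M = 95
V(d, D) = 2*D*(70 + d) (V(d, D) = (70 + d)*(2*D) = 2*D*(70 + d))
M/V(23, Z + 1*(-4)) = 95/((2*(3 + 1*(-4))*(70 + 23))) = 95/((2*(3 - 4)*93)) = 95/((2*(-1)*93)) = 95/(-186) = 95*(-1/186) = -95/186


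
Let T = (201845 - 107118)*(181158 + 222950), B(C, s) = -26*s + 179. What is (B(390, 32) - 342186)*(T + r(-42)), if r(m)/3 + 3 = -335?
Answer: -13123855493248178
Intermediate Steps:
r(m) = -1014 (r(m) = -9 + 3*(-335) = -9 - 1005 = -1014)
B(C, s) = 179 - 26*s
T = 38279938516 (T = 94727*404108 = 38279938516)
(B(390, 32) - 342186)*(T + r(-42)) = ((179 - 26*32) - 342186)*(38279938516 - 1014) = ((179 - 832) - 342186)*38279937502 = (-653 - 342186)*38279937502 = -342839*38279937502 = -13123855493248178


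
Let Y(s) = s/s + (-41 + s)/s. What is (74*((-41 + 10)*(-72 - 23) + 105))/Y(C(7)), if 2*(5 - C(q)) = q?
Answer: -169275/19 ≈ -8909.2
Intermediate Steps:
C(q) = 5 - q/2
Y(s) = 1 + (-41 + s)/s
(74*((-41 + 10)*(-72 - 23) + 105))/Y(C(7)) = (74*((-41 + 10)*(-72 - 23) + 105))/(2 - 41/(5 - 1/2*7)) = (74*(-31*(-95) + 105))/(2 - 41/(5 - 7/2)) = (74*(2945 + 105))/(2 - 41/3/2) = (74*3050)/(2 - 41*2/3) = 225700/(2 - 82/3) = 225700/(-76/3) = 225700*(-3/76) = -169275/19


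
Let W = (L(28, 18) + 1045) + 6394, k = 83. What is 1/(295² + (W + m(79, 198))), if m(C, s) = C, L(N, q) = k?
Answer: 1/94626 ≈ 1.0568e-5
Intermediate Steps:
L(N, q) = 83
W = 7522 (W = (83 + 1045) + 6394 = 1128 + 6394 = 7522)
1/(295² + (W + m(79, 198))) = 1/(295² + (7522 + 79)) = 1/(87025 + 7601) = 1/94626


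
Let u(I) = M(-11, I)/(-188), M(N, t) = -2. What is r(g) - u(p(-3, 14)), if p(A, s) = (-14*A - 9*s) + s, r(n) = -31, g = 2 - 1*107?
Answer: -2915/94 ≈ -31.011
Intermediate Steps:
g = -105 (g = 2 - 107 = -105)
p(A, s) = -14*A - 8*s
u(I) = 1/94 (u(I) = -2/(-188) = -2*(-1/188) = 1/94)
r(g) - u(p(-3, 14)) = -31 - 1*1/94 = -31 - 1/94 = -2915/94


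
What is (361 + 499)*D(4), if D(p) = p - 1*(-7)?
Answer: 9460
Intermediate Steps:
D(p) = 7 + p (D(p) = p + 7 = 7 + p)
(361 + 499)*D(4) = (361 + 499)*(7 + 4) = 860*11 = 9460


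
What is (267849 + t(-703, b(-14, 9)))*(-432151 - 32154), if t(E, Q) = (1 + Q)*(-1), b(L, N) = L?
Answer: -124369665910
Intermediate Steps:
t(E, Q) = -1 - Q
(267849 + t(-703, b(-14, 9)))*(-432151 - 32154) = (267849 + (-1 - 1*(-14)))*(-432151 - 32154) = (267849 + (-1 + 14))*(-464305) = (267849 + 13)*(-464305) = 267862*(-464305) = -124369665910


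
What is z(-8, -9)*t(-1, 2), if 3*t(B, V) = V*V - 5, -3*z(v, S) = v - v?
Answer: 0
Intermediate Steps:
z(v, S) = 0 (z(v, S) = -(v - v)/3 = -1/3*0 = 0)
t(B, V) = -5/3 + V**2/3 (t(B, V) = (V*V - 5)/3 = (V**2 - 5)/3 = (-5 + V**2)/3 = -5/3 + V**2/3)
z(-8, -9)*t(-1, 2) = 0*(-5/3 + (1/3)*2**2) = 0*(-5/3 + (1/3)*4) = 0*(-5/3 + 4/3) = 0*(-1/3) = 0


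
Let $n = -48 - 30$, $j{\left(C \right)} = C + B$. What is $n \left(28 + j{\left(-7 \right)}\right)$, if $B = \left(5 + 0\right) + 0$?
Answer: $-2028$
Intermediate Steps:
$B = 5$ ($B = 5 + 0 = 5$)
$j{\left(C \right)} = 5 + C$ ($j{\left(C \right)} = C + 5 = 5 + C$)
$n = -78$
$n \left(28 + j{\left(-7 \right)}\right) = - 78 \left(28 + \left(5 - 7\right)\right) = - 78 \left(28 - 2\right) = \left(-78\right) 26 = -2028$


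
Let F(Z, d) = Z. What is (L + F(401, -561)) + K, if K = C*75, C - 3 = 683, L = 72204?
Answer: 124055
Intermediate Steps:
C = 686 (C = 3 + 683 = 686)
K = 51450 (K = 686*75 = 51450)
(L + F(401, -561)) + K = (72204 + 401) + 51450 = 72605 + 51450 = 124055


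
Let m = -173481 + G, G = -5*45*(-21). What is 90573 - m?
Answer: 259329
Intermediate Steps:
G = 4725 (G = -225*(-21) = 4725)
m = -168756 (m = -173481 + 4725 = -168756)
90573 - m = 90573 - 1*(-168756) = 90573 + 168756 = 259329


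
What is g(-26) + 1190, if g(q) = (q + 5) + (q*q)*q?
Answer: -16407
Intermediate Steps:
g(q) = 5 + q + q³ (g(q) = (5 + q) + q²*q = (5 + q) + q³ = 5 + q + q³)
g(-26) + 1190 = (5 - 26 + (-26)³) + 1190 = (5 - 26 - 17576) + 1190 = -17597 + 1190 = -16407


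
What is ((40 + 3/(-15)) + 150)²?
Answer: 900601/25 ≈ 36024.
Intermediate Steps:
((40 + 3/(-15)) + 150)² = ((40 + 3*(-1/15)) + 150)² = ((40 - ⅕) + 150)² = (199/5 + 150)² = (949/5)² = 900601/25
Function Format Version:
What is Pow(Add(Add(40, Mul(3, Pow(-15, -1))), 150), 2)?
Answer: Rational(900601, 25) ≈ 36024.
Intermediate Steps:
Pow(Add(Add(40, Mul(3, Pow(-15, -1))), 150), 2) = Pow(Add(Add(40, Mul(3, Rational(-1, 15))), 150), 2) = Pow(Add(Add(40, Rational(-1, 5)), 150), 2) = Pow(Add(Rational(199, 5), 150), 2) = Pow(Rational(949, 5), 2) = Rational(900601, 25)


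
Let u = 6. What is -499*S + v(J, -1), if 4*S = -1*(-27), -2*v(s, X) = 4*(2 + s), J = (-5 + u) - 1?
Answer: -13489/4 ≈ -3372.3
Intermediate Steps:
J = 0 (J = (-5 + 6) - 1 = 1 - 1 = 0)
v(s, X) = -4 - 2*s (v(s, X) = -2*(2 + s) = -(8 + 4*s)/2 = -4 - 2*s)
S = 27/4 (S = (-1*(-27))/4 = (1/4)*27 = 27/4 ≈ 6.7500)
-499*S + v(J, -1) = -499*27/4 + (-4 - 2*0) = -13473/4 + (-4 + 0) = -13473/4 - 4 = -13489/4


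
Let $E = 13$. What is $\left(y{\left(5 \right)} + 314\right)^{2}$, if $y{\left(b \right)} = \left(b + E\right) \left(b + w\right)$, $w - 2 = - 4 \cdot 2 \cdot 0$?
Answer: $193600$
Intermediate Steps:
$w = 2$ ($w = 2 - 4 \cdot 2 \cdot 0 = 2 - 0 = 2 + 0 = 2$)
$y{\left(b \right)} = \left(2 + b\right) \left(13 + b\right)$ ($y{\left(b \right)} = \left(b + 13\right) \left(b + 2\right) = \left(13 + b\right) \left(2 + b\right) = \left(2 + b\right) \left(13 + b\right)$)
$\left(y{\left(5 \right)} + 314\right)^{2} = \left(\left(26 + 5^{2} + 15 \cdot 5\right) + 314\right)^{2} = \left(\left(26 + 25 + 75\right) + 314\right)^{2} = \left(126 + 314\right)^{2} = 440^{2} = 193600$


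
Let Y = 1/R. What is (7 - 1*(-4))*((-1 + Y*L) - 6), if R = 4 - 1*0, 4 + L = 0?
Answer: -88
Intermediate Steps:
L = -4 (L = -4 + 0 = -4)
R = 4 (R = 4 + 0 = 4)
Y = ¼ (Y = 1/4 = ¼ ≈ 0.25000)
(7 - 1*(-4))*((-1 + Y*L) - 6) = (7 - 1*(-4))*((-1 + (¼)*(-4)) - 6) = (7 + 4)*((-1 - 1) - 6) = 11*(-2 - 6) = 11*(-8) = -88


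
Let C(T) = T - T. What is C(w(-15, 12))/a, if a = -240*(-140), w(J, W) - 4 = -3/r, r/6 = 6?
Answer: 0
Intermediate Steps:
r = 36 (r = 6*6 = 36)
w(J, W) = 47/12 (w(J, W) = 4 - 3/36 = 4 - 3*1/36 = 4 - 1/12 = 47/12)
C(T) = 0
a = 33600
C(w(-15, 12))/a = 0/33600 = 0*(1/33600) = 0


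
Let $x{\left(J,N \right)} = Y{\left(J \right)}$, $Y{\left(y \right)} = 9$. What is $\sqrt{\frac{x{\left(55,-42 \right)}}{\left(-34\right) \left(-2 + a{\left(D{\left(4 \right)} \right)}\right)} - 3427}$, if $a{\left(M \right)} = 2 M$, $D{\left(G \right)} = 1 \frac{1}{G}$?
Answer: $\frac{4 i \sqrt{61897}}{17} \approx 58.539 i$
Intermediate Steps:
$D{\left(G \right)} = \frac{1}{G}$
$x{\left(J,N \right)} = 9$
$\sqrt{\frac{x{\left(55,-42 \right)}}{\left(-34\right) \left(-2 + a{\left(D{\left(4 \right)} \right)}\right)} - 3427} = \sqrt{\frac{9}{\left(-34\right) \left(-2 + \frac{2}{4}\right)} - 3427} = \sqrt{\frac{9}{\left(-34\right) \left(-2 + 2 \cdot \frac{1}{4}\right)} - 3427} = \sqrt{\frac{9}{\left(-34\right) \left(-2 + \frac{1}{2}\right)} - 3427} = \sqrt{\frac{9}{\left(-34\right) \left(- \frac{3}{2}\right)} - 3427} = \sqrt{\frac{9}{51} - 3427} = \sqrt{9 \cdot \frac{1}{51} - 3427} = \sqrt{\frac{3}{17} - 3427} = \sqrt{- \frac{58256}{17}} = \frac{4 i \sqrt{61897}}{17}$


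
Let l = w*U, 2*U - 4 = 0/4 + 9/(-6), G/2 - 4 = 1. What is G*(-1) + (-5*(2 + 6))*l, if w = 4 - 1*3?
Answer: -60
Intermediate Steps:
G = 10 (G = 8 + 2*1 = 8 + 2 = 10)
U = 5/4 (U = 2 + (0/4 + 9/(-6))/2 = 2 + (0*(1/4) + 9*(-1/6))/2 = 2 + (0 - 3/2)/2 = 2 + (1/2)*(-3/2) = 2 - 3/4 = 5/4 ≈ 1.2500)
w = 1 (w = 4 - 3 = 1)
l = 5/4 (l = 1*(5/4) = 5/4 ≈ 1.2500)
G*(-1) + (-5*(2 + 6))*l = 10*(-1) - 5*(2 + 6)*(5/4) = -10 - 5*8*(5/4) = -10 - 40*5/4 = -10 - 50 = -60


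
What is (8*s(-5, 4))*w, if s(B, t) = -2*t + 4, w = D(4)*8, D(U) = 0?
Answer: 0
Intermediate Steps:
w = 0 (w = 0*8 = 0)
s(B, t) = 4 - 2*t
(8*s(-5, 4))*w = (8*(4 - 2*4))*0 = (8*(4 - 8))*0 = (8*(-4))*0 = -32*0 = 0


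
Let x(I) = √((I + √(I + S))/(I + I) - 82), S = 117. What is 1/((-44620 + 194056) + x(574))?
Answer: 1/(149436 + I*√(326 - √691/287)/2) ≈ 6.6918e-6 - 4.0e-10*I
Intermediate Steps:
x(I) = √(-82 + (I + √(117 + I))/(2*I)) (x(I) = √((I + √(I + 117))/(I + I) - 82) = √((I + √(117 + I))/((2*I)) - 82) = √((I + √(117 + I))*(1/(2*I)) - 82) = √((I + √(117 + I))/(2*I) - 82) = √(-82 + (I + √(117 + I))/(2*I)))
1/((-44620 + 194056) + x(574)) = 1/((-44620 + 194056) + √(-326 + 2*√(117 + 574)/574)/2) = 1/(149436 + √(-326 + 2*(1/574)*√691)/2) = 1/(149436 + √(-326 + √691/287)/2)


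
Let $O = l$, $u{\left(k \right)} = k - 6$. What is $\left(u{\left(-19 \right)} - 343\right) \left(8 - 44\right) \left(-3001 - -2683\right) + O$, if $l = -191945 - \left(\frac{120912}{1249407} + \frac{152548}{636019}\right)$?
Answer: $- \frac{1166755574058967787}{264882196911} \approx -4.4048 \cdot 10^{6}$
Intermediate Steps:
$l = - \frac{50842902451704683}{264882196911}$ ($l = -191945 - \left(120912 \cdot \frac{1}{1249407} + 152548 \cdot \frac{1}{636019}\right) = -191945 - \left(\frac{40304}{416469} + \frac{152548}{636019}\right) = -191945 - \frac{89165622788}{264882196911} = - \frac{50842902451704683}{264882196911} \approx -1.9195 \cdot 10^{5}$)
$u{\left(k \right)} = -6 + k$
$O = - \frac{50842902451704683}{264882196911} \approx -1.9195 \cdot 10^{5}$
$\left(u{\left(-19 \right)} - 343\right) \left(8 - 44\right) \left(-3001 - -2683\right) + O = \left(\left(-6 - 19\right) - 343\right) \left(8 - 44\right) \left(-3001 - -2683\right) - \frac{50842902451704683}{264882196911} = \left(-25 - 343\right) \left(-36\right) \left(-3001 + 2683\right) - \frac{50842902451704683}{264882196911} = \left(-368\right) \left(-36\right) \left(-318\right) - \frac{50842902451704683}{264882196911} = 13248 \left(-318\right) - \frac{50842902451704683}{264882196911} = -4212864 - \frac{50842902451704683}{264882196911} = - \frac{1166755574058967787}{264882196911}$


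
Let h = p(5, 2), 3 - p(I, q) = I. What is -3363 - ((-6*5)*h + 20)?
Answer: -3443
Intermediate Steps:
p(I, q) = 3 - I
h = -2 (h = 3 - 1*5 = 3 - 5 = -2)
-3363 - ((-6*5)*h + 20) = -3363 - (-6*5*(-2) + 20) = -3363 - (-30*(-2) + 20) = -3363 - (60 + 20) = -3363 - 1*80 = -3363 - 80 = -3443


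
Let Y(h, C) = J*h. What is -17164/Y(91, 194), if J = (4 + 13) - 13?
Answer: -613/13 ≈ -47.154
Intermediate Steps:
J = 4 (J = 17 - 13 = 4)
Y(h, C) = 4*h
-17164/Y(91, 194) = -17164/(4*91) = -17164/364 = -17164*1/364 = -613/13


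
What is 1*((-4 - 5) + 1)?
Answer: -8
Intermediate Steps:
1*((-4 - 5) + 1) = 1*(-9 + 1) = 1*(-8) = -8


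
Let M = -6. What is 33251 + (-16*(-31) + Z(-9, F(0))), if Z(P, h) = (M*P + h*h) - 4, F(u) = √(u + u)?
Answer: 33797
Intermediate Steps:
F(u) = √2*√u (F(u) = √(2*u) = √2*√u)
Z(P, h) = -4 + h² - 6*P (Z(P, h) = (-6*P + h*h) - 4 = (-6*P + h²) - 4 = (h² - 6*P) - 4 = -4 + h² - 6*P)
33251 + (-16*(-31) + Z(-9, F(0))) = 33251 + (-16*(-31) + (-4 + (√2*√0)² - 6*(-9))) = 33251 + (496 + (-4 + (√2*0)² + 54)) = 33251 + (496 + (-4 + 0² + 54)) = 33251 + (496 + (-4 + 0 + 54)) = 33251 + (496 + 50) = 33251 + 546 = 33797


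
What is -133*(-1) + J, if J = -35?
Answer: 98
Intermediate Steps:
-133*(-1) + J = -133*(-1) - 35 = 133 - 35 = 98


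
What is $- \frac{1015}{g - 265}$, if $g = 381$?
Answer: $- \frac{35}{4} \approx -8.75$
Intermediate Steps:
$- \frac{1015}{g - 265} = - \frac{1015}{381 - 265} = - \frac{1015}{116} = \left(-1015\right) \frac{1}{116} = - \frac{35}{4}$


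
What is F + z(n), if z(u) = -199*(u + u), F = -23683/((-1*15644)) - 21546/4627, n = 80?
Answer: -329279876329/10340684 ≈ -31843.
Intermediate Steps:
F = -32497769/10340684 (F = -23683/(-15644) - 21546*1/4627 = -23683*(-1/15644) - 3078/661 = 23683/15644 - 3078/661 = -32497769/10340684 ≈ -3.1427)
z(u) = -398*u
F + z(n) = -32497769/10340684 - 398*80 = -32497769/10340684 - 31840 = -329279876329/10340684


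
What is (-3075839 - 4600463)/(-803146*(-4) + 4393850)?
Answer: -3838151/3803217 ≈ -1.0092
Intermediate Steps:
(-3075839 - 4600463)/(-803146*(-4) + 4393850) = -7676302/(3212584 + 4393850) = -7676302/7606434 = -7676302*1/7606434 = -3838151/3803217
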